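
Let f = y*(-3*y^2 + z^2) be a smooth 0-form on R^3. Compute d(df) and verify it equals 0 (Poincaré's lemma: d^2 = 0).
d(df) = 0

Step 1: df = sum_i (∂f/∂x_i) dx_i = (0) dx + (-9*y^2 + z^2) dy + (2*y*z) dz.
Step 2: Apply d again. Using the 1-form formula, the coefficient of dx ∧ dy in d(df) is ∂^2 f/∂x ∂y - ∂^2 f/∂y ∂x = (0) - (0) = 0 (equality of mixed partials for smooth f).
Similarly for dx ∧ dz and dy ∧ dz — all coefficients vanish. So d(df) = 0.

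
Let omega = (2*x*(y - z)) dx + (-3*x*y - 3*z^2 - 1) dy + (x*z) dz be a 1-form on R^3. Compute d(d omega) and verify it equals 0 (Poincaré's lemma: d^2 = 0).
d(d omega) = 0

Step 1: d omega = sum_{i<j} (∂f_j/∂x_i - ∂f_i/∂x_j) dx_i ∧ dx_j:
  coeff of dx ∧ dy: -2*x - 3*y
  coeff of dx ∧ dz: 2*x + z
  coeff of dy ∧ dz: 6*z
Step 2: Apply d again to each 2-form coefficient. The only possible 3-form in R^3 is dx ∧ dy ∧ dz, with coefficient
  ∂(coeff of dy∧dz)/∂x - ∂(coeff of dx∧dz)/∂y + ∂(coeff of dx∧dy)/∂z
  = ∂/∂x (6*z) - ∂/∂y (2*x + z) + ∂/∂z (-2*x - 3*y).
Each of these terms simplifies to sums of mixed partials that cancel in pairs. The result is 0 (by equality of mixed partials for smooth functions — Schwarz / Clairaut).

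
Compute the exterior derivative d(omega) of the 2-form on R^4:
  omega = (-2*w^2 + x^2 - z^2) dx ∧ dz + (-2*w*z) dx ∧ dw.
d(omega) = (-2*w) dx ∧ dz ∧ dw

For a 2-form omega = sum_{i<j} g_{ij} dx_i ∧ dx_j, the exterior derivative is
  d(omega) = sum_{i<j} d(g_{ij}) ∧ dx_i ∧ dx_j = sum_{i<j, k} (∂g_{ij}/∂x_k) dx_k ∧ dx_i ∧ dx_j.
Expand each term, using dx_k ∧ dx_i ∧ dx_j = sgn(permutation) dx_{(a)} ∧ dx_{(b)} ∧ dx_{(c)} with (a < b < c) sorted:
  d(-2*w^2 + x^2 - z^2) includes (∂/∂w)(-2*w^2 + x^2 - z^2) dw = (-4*w) dw, which multiplied by dx ∧ dz gives (-4*w) dx ∧ dz ∧ dw
  d(-2*w*z) includes (∂/∂z)(-2*w*z) dz = (-2*w) dz, which multiplied by dx ∧ dw gives (2*w) dx ∧ dz ∧ dw
Collecting like 3-forms: d(omega) = (-2*w) dx ∧ dz ∧ dw.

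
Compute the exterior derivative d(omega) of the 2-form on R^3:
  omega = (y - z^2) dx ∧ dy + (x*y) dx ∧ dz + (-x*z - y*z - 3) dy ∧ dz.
d(omega) = (-x - 3*z) dx ∧ dy ∧ dz

For a 2-form omega = sum_{i<j} g_{ij} dx_i ∧ dx_j, the exterior derivative is
  d(omega) = sum_{i<j} d(g_{ij}) ∧ dx_i ∧ dx_j = sum_{i<j, k} (∂g_{ij}/∂x_k) dx_k ∧ dx_i ∧ dx_j.
Expand each term, using dx_k ∧ dx_i ∧ dx_j = sgn(permutation) dx_{(a)} ∧ dx_{(b)} ∧ dx_{(c)} with (a < b < c) sorted:
  d(y - z^2) includes (∂/∂z)(y - z^2) dz = (-2*z) dz, which multiplied by dx ∧ dy gives (-2*z) dx ∧ dy ∧ dz
  d(x*y) includes (∂/∂y)(x*y) dy = (x) dy, which multiplied by dx ∧ dz gives (-x) dx ∧ dy ∧ dz
  d(-x*z - y*z - 3) includes (∂/∂x)(-x*z - y*z - 3) dx = (-z) dx, which multiplied by dy ∧ dz gives (-z) dx ∧ dy ∧ dz
Collecting like 3-forms: d(omega) = (-x - 3*z) dx ∧ dy ∧ dz.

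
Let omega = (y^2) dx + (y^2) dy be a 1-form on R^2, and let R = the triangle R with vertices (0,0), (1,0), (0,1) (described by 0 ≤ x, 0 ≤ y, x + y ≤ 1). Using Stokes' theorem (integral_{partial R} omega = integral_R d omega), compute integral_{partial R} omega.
integral_(partial R) omega = -1/3

Stokes: integral_partial_R omega = integral_R d omega with d omega = (∂Q/∂x - ∂P/∂y) dx ∧ dy.
  ∂Q/∂x = 0
  ∂P/∂y = 2*y
  integrand = ∂Q/∂x - ∂P/∂y = -2*y.
Integrating over R: integral_0^1 integral_0^{1-x} (-2*y) dy dx = -1/3.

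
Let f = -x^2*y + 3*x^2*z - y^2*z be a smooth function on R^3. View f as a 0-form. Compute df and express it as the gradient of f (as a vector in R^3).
df = (2*x*(-y + 3*z)) dx + (-x^2 - 2*y*z) dy + (3*x^2 - y^2) dz; grad f = (2*x*(-y + 3*z), -x^2 - 2*y*z, 3*x^2 - y^2)

For a 0-form f, d f = (∂f/∂x) dx + (∂f/∂y) dy + (∂f/∂z) dz. The components of the vector representation are exactly the entries of grad f in Cartesian coordinates:
  ∂f/∂x = 2*x*(-y + 3*z)
  ∂f/∂y = -x^2 - 2*y*z
  ∂f/∂z = 3*x^2 - y^2.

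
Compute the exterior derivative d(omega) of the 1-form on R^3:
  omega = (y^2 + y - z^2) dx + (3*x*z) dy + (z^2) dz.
d(omega) = (-2*y + 3*z - 1) dx ∧ dy + (2*z) dx ∧ dz + (-3*x) dy ∧ dz

For a 1-form omega = sum_i f_i dx_i, the exterior derivative is
  d(omega) = sum_{i < j} (∂f_j/∂x_i - ∂f_i/∂x_j) dx_i ∧ dx_j.
  coefficient of dx ∧ dy: ∂f_2/∂x - ∂f_1/∂y = ∂(3*x*z)/∂x - ∂(y^2 + y - z^2)/∂y = -2*y + 3*z - 1
  coefficient of dx ∧ dz: ∂f_3/∂x - ∂f_1/∂z = ∂(z^2)/∂x - ∂(y^2 + y - z^2)/∂z = 2*z
  coefficient of dy ∧ dz: ∂f_3/∂y - ∂f_2/∂z = ∂(z^2)/∂y - ∂(3*x*z)/∂z = -3*x
Assembling: d(omega) = (-2*y + 3*z - 1) dx ∧ dy + (2*z) dx ∧ dz + (-3*x) dy ∧ dz.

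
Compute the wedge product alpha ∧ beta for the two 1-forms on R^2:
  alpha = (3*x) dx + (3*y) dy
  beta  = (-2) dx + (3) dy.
alpha ∧ beta = (9*x + 6*y) dx ∧ dy

Distribute the wedge, using dx_i ∧ dx_j = -dx_j ∧ dx_i and dx_i ∧ dx_i = 0. For each pair (i, j) with i < j, the coefficient of dx_i ∧ dx_j in alpha ∧ beta is (alpha_i * beta_j - alpha_j * beta_i). Collecting: alpha ∧ beta = (9*x + 6*y) dx ∧ dy.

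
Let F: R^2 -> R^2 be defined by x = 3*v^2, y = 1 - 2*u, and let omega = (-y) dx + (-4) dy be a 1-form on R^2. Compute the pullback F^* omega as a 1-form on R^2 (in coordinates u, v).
F^* omega = (8) du + (6*v*(2*u - 1)) dv

Using F^*(f dg) = (f ∘ F) d(g ∘ F), substitute each coordinate x_i by F_i(u, v) in f_i, and replace dx_i by d F_i = (∂F_i/∂u) du + (∂F_i/∂v) dv.
  For the x component: f_1(F) = 2*u - 1; d F_1 = (0) du + (6*v) dv
  For the y component: f_2(F) = -4; d F_2 = (-2) du + (0) dv
Combining and collecting du, dv coefficients:
  coeff of du: 8
  coeff of dv: 6*v*(2*u - 1)
F^* omega = (8) du + (6*v*(2*u - 1)) dv.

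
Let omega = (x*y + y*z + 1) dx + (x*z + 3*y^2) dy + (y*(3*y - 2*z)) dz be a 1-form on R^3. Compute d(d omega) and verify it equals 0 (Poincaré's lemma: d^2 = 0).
d(d omega) = 0

Step 1: d omega = sum_{i<j} (∂f_j/∂x_i - ∂f_i/∂x_j) dx_i ∧ dx_j:
  coeff of dx ∧ dy: -x
  coeff of dx ∧ dz: -y
  coeff of dy ∧ dz: -x + 6*y - 2*z
Step 2: Apply d again to each 2-form coefficient. The only possible 3-form in R^3 is dx ∧ dy ∧ dz, with coefficient
  ∂(coeff of dy∧dz)/∂x - ∂(coeff of dx∧dz)/∂y + ∂(coeff of dx∧dy)/∂z
  = ∂/∂x (-x + 6*y - 2*z) - ∂/∂y (-y) + ∂/∂z (-x).
Each of these terms simplifies to sums of mixed partials that cancel in pairs. The result is 0 (by equality of mixed partials for smooth functions — Schwarz / Clairaut).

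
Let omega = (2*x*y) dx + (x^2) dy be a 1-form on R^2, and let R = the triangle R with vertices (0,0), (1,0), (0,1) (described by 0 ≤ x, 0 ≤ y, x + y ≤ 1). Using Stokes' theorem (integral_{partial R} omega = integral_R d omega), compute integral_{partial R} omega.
integral_(partial R) omega = 0

Stokes: integral_partial_R omega = integral_R d omega with d omega = (∂Q/∂x - ∂P/∂y) dx ∧ dy.
  ∂Q/∂x = 2*x
  ∂P/∂y = 2*x
  integrand = ∂Q/∂x - ∂P/∂y = 0.
Integrating over R: integral_0^1 integral_0^{1-x} (0) dy dx = 0.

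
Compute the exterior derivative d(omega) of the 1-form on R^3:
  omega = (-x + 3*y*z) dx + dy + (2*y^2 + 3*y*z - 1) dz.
d(omega) = (-3*z) dx ∧ dy + (-3*y) dx ∧ dz + (4*y + 3*z) dy ∧ dz

For a 1-form omega = sum_i f_i dx_i, the exterior derivative is
  d(omega) = sum_{i < j} (∂f_j/∂x_i - ∂f_i/∂x_j) dx_i ∧ dx_j.
  coefficient of dx ∧ dy: ∂f_2/∂x - ∂f_1/∂y = ∂(1)/∂x - ∂(-x + 3*y*z)/∂y = -3*z
  coefficient of dx ∧ dz: ∂f_3/∂x - ∂f_1/∂z = ∂(2*y^2 + 3*y*z - 1)/∂x - ∂(-x + 3*y*z)/∂z = -3*y
  coefficient of dy ∧ dz: ∂f_3/∂y - ∂f_2/∂z = ∂(2*y^2 + 3*y*z - 1)/∂y - ∂(1)/∂z = 4*y + 3*z
Assembling: d(omega) = (-3*z) dx ∧ dy + (-3*y) dx ∧ dz + (4*y + 3*z) dy ∧ dz.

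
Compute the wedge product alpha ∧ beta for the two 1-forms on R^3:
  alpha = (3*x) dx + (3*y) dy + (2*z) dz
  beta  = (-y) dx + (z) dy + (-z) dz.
alpha ∧ beta = (3*x*z + 3*y^2) dx ∧ dy + (z*(-3*x + 2*y)) dx ∧ dz + (-z*(3*y + 2*z)) dy ∧ dz

Distribute the wedge, using dx_i ∧ dx_j = -dx_j ∧ dx_i and dx_i ∧ dx_i = 0. For each pair (i, j) with i < j, the coefficient of dx_i ∧ dx_j in alpha ∧ beta is (alpha_i * beta_j - alpha_j * beta_i). Collecting: alpha ∧ beta = (3*x*z + 3*y^2) dx ∧ dy + (z*(-3*x + 2*y)) dx ∧ dz + (-z*(3*y + 2*z)) dy ∧ dz.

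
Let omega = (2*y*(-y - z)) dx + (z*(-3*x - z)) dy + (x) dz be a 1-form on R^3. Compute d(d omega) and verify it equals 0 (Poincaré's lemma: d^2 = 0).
d(d omega) = 0

Step 1: d omega = sum_{i<j} (∂f_j/∂x_i - ∂f_i/∂x_j) dx_i ∧ dx_j:
  coeff of dx ∧ dy: 4*y - z
  coeff of dx ∧ dz: 2*y + 1
  coeff of dy ∧ dz: 3*x + 2*z
Step 2: Apply d again to each 2-form coefficient. The only possible 3-form in R^3 is dx ∧ dy ∧ dz, with coefficient
  ∂(coeff of dy∧dz)/∂x - ∂(coeff of dx∧dz)/∂y + ∂(coeff of dx∧dy)/∂z
  = ∂/∂x (3*x + 2*z) - ∂/∂y (2*y + 1) + ∂/∂z (4*y - z).
Each of these terms simplifies to sums of mixed partials that cancel in pairs. The result is 0 (by equality of mixed partials for smooth functions — Schwarz / Clairaut).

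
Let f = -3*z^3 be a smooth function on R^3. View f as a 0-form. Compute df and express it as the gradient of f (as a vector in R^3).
df = (0) dx + (0) dy + (-9*z^2) dz; grad f = (0, 0, -9*z^2)

For a 0-form f, d f = (∂f/∂x) dx + (∂f/∂y) dy + (∂f/∂z) dz. The components of the vector representation are exactly the entries of grad f in Cartesian coordinates:
  ∂f/∂x = 0
  ∂f/∂y = 0
  ∂f/∂z = -9*z^2.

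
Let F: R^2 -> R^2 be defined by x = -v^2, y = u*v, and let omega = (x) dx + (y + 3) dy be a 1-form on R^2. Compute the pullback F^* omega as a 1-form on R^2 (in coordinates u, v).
F^* omega = (v*(u*v + 3)) du + (u^2*v + 3*u + 2*v^3) dv

Using F^*(f dg) = (f ∘ F) d(g ∘ F), substitute each coordinate x_i by F_i(u, v) in f_i, and replace dx_i by d F_i = (∂F_i/∂u) du + (∂F_i/∂v) dv.
  For the x component: f_1(F) = -v^2; d F_1 = (0) du + (-2*v) dv
  For the y component: f_2(F) = u*v + 3; d F_2 = (v) du + (u) dv
Combining and collecting du, dv coefficients:
  coeff of du: v*(u*v + 3)
  coeff of dv: u^2*v + 3*u + 2*v^3
F^* omega = (v*(u*v + 3)) du + (u^2*v + 3*u + 2*v^3) dv.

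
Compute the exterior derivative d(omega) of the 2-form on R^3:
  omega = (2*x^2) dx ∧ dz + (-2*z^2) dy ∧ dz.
d(omega) = 0

For a 2-form omega = sum_{i<j} g_{ij} dx_i ∧ dx_j, the exterior derivative is
  d(omega) = sum_{i<j} d(g_{ij}) ∧ dx_i ∧ dx_j = sum_{i<j, k} (∂g_{ij}/∂x_k) dx_k ∧ dx_i ∧ dx_j.
Expand each term, using dx_k ∧ dx_i ∧ dx_j = sgn(permutation) dx_{(a)} ∧ dx_{(b)} ∧ dx_{(c)} with (a < b < c) sorted:

Collecting like 3-forms: d(omega) = 0.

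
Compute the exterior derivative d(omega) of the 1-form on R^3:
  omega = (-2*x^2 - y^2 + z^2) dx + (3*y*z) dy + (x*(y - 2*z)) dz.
d(omega) = (2*y) dx ∧ dy + (y - 4*z) dx ∧ dz + (x - 3*y) dy ∧ dz

For a 1-form omega = sum_i f_i dx_i, the exterior derivative is
  d(omega) = sum_{i < j} (∂f_j/∂x_i - ∂f_i/∂x_j) dx_i ∧ dx_j.
  coefficient of dx ∧ dy: ∂f_2/∂x - ∂f_1/∂y = ∂(3*y*z)/∂x - ∂(-2*x^2 - y^2 + z^2)/∂y = 2*y
  coefficient of dx ∧ dz: ∂f_3/∂x - ∂f_1/∂z = ∂(x*(y - 2*z))/∂x - ∂(-2*x^2 - y^2 + z^2)/∂z = y - 4*z
  coefficient of dy ∧ dz: ∂f_3/∂y - ∂f_2/∂z = ∂(x*(y - 2*z))/∂y - ∂(3*y*z)/∂z = x - 3*y
Assembling: d(omega) = (2*y) dx ∧ dy + (y - 4*z) dx ∧ dz + (x - 3*y) dy ∧ dz.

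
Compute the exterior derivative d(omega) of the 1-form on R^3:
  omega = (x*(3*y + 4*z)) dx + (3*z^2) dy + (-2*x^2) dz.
d(omega) = (-3*x) dx ∧ dy + (-8*x) dx ∧ dz + (-6*z) dy ∧ dz

For a 1-form omega = sum_i f_i dx_i, the exterior derivative is
  d(omega) = sum_{i < j} (∂f_j/∂x_i - ∂f_i/∂x_j) dx_i ∧ dx_j.
  coefficient of dx ∧ dy: ∂f_2/∂x - ∂f_1/∂y = ∂(3*z^2)/∂x - ∂(x*(3*y + 4*z))/∂y = -3*x
  coefficient of dx ∧ dz: ∂f_3/∂x - ∂f_1/∂z = ∂(-2*x^2)/∂x - ∂(x*(3*y + 4*z))/∂z = -8*x
  coefficient of dy ∧ dz: ∂f_3/∂y - ∂f_2/∂z = ∂(-2*x^2)/∂y - ∂(3*z^2)/∂z = -6*z
Assembling: d(omega) = (-3*x) dx ∧ dy + (-8*x) dx ∧ dz + (-6*z) dy ∧ dz.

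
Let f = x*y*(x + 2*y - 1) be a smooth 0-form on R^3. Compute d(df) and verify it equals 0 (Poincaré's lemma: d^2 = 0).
d(df) = 0

Step 1: df = sum_i (∂f/∂x_i) dx_i = (y*(2*x + 2*y - 1)) dx + (x*(x + 4*y - 1)) dy + (0) dz.
Step 2: Apply d again. Using the 1-form formula, the coefficient of dx ∧ dy in d(df) is ∂^2 f/∂x ∂y - ∂^2 f/∂y ∂x = (2*x + 4*y - 1) - (2*x + 4*y - 1) = 0 (equality of mixed partials for smooth f).
Similarly for dx ∧ dz and dy ∧ dz — all coefficients vanish. So d(df) = 0.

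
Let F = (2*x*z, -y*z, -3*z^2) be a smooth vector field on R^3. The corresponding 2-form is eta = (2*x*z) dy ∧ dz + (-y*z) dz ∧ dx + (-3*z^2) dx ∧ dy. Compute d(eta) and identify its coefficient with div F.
d(eta) = (-5*z) dx ∧ dy ∧ dz; div F = -5*z

For a 2-form in R^3 of the form above, applying d gives a 3-form with coefficient ∂P/∂x + ∂Q/∂y + ∂R/∂z:
  ∂P/∂x = 2*z
  ∂Q/∂y = -z
  ∂R/∂z = -6*z
Sum = -5*z, which is exactly div F.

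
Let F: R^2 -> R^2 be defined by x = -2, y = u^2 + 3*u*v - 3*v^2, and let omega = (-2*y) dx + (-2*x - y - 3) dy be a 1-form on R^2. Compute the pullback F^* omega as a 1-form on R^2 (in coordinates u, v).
F^* omega = (-2*u^3 - 9*u^2*v - 3*u*v^2 + 2*u + 9*v^3 + 3*v) du + (-3*u^3 - 3*u^2*v + 27*u*v^2 + 3*u - 18*v^3 - 6*v) dv

Using F^*(f dg) = (f ∘ F) d(g ∘ F), substitute each coordinate x_i by F_i(u, v) in f_i, and replace dx_i by d F_i = (∂F_i/∂u) du + (∂F_i/∂v) dv.
  For the x component: f_1(F) = -2*u^2 - 6*u*v + 6*v^2; d F_1 = (0) du + (0) dv
  For the y component: f_2(F) = -u^2 - 3*u*v + 3*v^2 + 1; d F_2 = (2*u + 3*v) du + (3*u - 6*v) dv
Combining and collecting du, dv coefficients:
  coeff of du: -2*u^3 - 9*u^2*v - 3*u*v^2 + 2*u + 9*v^3 + 3*v
  coeff of dv: -3*u^3 - 3*u^2*v + 27*u*v^2 + 3*u - 18*v^3 - 6*v
F^* omega = (-2*u^3 - 9*u^2*v - 3*u*v^2 + 2*u + 9*v^3 + 3*v) du + (-3*u^3 - 3*u^2*v + 27*u*v^2 + 3*u - 18*v^3 - 6*v) dv.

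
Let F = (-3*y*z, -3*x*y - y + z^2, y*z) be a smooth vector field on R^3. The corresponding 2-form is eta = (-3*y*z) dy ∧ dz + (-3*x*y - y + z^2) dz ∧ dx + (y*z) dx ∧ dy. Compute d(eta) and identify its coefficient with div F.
d(eta) = (-3*x + y - 1) dx ∧ dy ∧ dz; div F = -3*x + y - 1

For a 2-form in R^3 of the form above, applying d gives a 3-form with coefficient ∂P/∂x + ∂Q/∂y + ∂R/∂z:
  ∂P/∂x = 0
  ∂Q/∂y = -3*x - 1
  ∂R/∂z = y
Sum = -3*x + y - 1, which is exactly div F.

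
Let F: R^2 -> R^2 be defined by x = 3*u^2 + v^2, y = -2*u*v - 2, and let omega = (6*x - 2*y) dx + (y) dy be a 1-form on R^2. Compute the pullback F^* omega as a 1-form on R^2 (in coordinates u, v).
F^* omega = (108*u^3 + 24*u^2*v + 40*u*v^2 + 24*u + 4*v) du + (40*u^2*v + 8*u*v^2 + 4*u + 12*v^3 + 8*v) dv

Using F^*(f dg) = (f ∘ F) d(g ∘ F), substitute each coordinate x_i by F_i(u, v) in f_i, and replace dx_i by d F_i = (∂F_i/∂u) du + (∂F_i/∂v) dv.
  For the x component: f_1(F) = 18*u^2 + 4*u*v + 6*v^2 + 4; d F_1 = (6*u) du + (2*v) dv
  For the y component: f_2(F) = -2*u*v - 2; d F_2 = (-2*v) du + (-2*u) dv
Combining and collecting du, dv coefficients:
  coeff of du: 108*u^3 + 24*u^2*v + 40*u*v^2 + 24*u + 4*v
  coeff of dv: 40*u^2*v + 8*u*v^2 + 4*u + 12*v^3 + 8*v
F^* omega = (108*u^3 + 24*u^2*v + 40*u*v^2 + 24*u + 4*v) du + (40*u^2*v + 8*u*v^2 + 4*u + 12*v^3 + 8*v) dv.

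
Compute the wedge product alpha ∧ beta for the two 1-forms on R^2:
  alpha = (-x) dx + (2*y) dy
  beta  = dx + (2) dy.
alpha ∧ beta = (-2*x - 2*y) dx ∧ dy

Distribute the wedge, using dx_i ∧ dx_j = -dx_j ∧ dx_i and dx_i ∧ dx_i = 0. For each pair (i, j) with i < j, the coefficient of dx_i ∧ dx_j in alpha ∧ beta is (alpha_i * beta_j - alpha_j * beta_i). Collecting: alpha ∧ beta = (-2*x - 2*y) dx ∧ dy.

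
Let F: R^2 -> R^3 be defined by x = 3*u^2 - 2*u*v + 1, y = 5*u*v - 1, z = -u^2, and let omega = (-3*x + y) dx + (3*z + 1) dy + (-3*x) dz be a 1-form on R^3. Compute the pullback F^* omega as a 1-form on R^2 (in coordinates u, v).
F^* omega = (-36*u^3 + 57*u^2*v - 22*u*v^2 - 18*u + 13*v) du + (u*(3*u^2 - 22*u*v + 13)) dv

Using F^*(f dg) = (f ∘ F) d(g ∘ F), substitute each coordinate x_i by F_i(u, v) in f_i, and replace dx_i by d F_i = (∂F_i/∂u) du + (∂F_i/∂v) dv.
  For the x component: f_1(F) = -9*u^2 + 11*u*v - 4; d F_1 = (6*u - 2*v) du + (-2*u) dv
  For the y component: f_2(F) = 1 - 3*u^2; d F_2 = (5*v) du + (5*u) dv
  For the z component: f_3(F) = -9*u^2 + 6*u*v - 3; d F_3 = (-2*u) du + (0) dv
Combining and collecting du, dv coefficients:
  coeff of du: -36*u^3 + 57*u^2*v - 22*u*v^2 - 18*u + 13*v
  coeff of dv: u*(3*u^2 - 22*u*v + 13)
F^* omega = (-36*u^3 + 57*u^2*v - 22*u*v^2 - 18*u + 13*v) du + (u*(3*u^2 - 22*u*v + 13)) dv.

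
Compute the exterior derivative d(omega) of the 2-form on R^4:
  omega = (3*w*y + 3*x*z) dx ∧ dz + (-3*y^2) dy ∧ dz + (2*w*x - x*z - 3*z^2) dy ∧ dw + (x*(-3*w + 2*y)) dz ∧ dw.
d(omega) = (-3*w) dx ∧ dy ∧ dz + (-3*w + 5*y) dx ∧ dz ∧ dw + (2*w - z) dx ∧ dy ∧ dw + (3*x + 6*z) dy ∧ dz ∧ dw

For a 2-form omega = sum_{i<j} g_{ij} dx_i ∧ dx_j, the exterior derivative is
  d(omega) = sum_{i<j} d(g_{ij}) ∧ dx_i ∧ dx_j = sum_{i<j, k} (∂g_{ij}/∂x_k) dx_k ∧ dx_i ∧ dx_j.
Expand each term, using dx_k ∧ dx_i ∧ dx_j = sgn(permutation) dx_{(a)} ∧ dx_{(b)} ∧ dx_{(c)} with (a < b < c) sorted:
  d(3*w*y + 3*x*z) includes (∂/∂y)(3*w*y + 3*x*z) dy = (3*w) dy, which multiplied by dx ∧ dz gives (-3*w) dx ∧ dy ∧ dz
  d(3*w*y + 3*x*z) includes (∂/∂w)(3*w*y + 3*x*z) dw = (3*y) dw, which multiplied by dx ∧ dz gives (3*y) dx ∧ dz ∧ dw
  d(2*w*x - x*z - 3*z^2) includes (∂/∂x)(2*w*x - x*z - 3*z^2) dx = (2*w - z) dx, which multiplied by dy ∧ dw gives (2*w - z) dx ∧ dy ∧ dw
  d(2*w*x - x*z - 3*z^2) includes (∂/∂z)(2*w*x - x*z - 3*z^2) dz = (-x - 6*z) dz, which multiplied by dy ∧ dw gives (x + 6*z) dy ∧ dz ∧ dw
  d(x*(-3*w + 2*y)) includes (∂/∂x)(x*(-3*w + 2*y)) dx = (-3*w + 2*y) dx, which multiplied by dz ∧ dw gives (-3*w + 2*y) dx ∧ dz ∧ dw
  d(x*(-3*w + 2*y)) includes (∂/∂y)(x*(-3*w + 2*y)) dy = (2*x) dy, which multiplied by dz ∧ dw gives (2*x) dy ∧ dz ∧ dw
Collecting like 3-forms: d(omega) = (-3*w) dx ∧ dy ∧ dz + (-3*w + 5*y) dx ∧ dz ∧ dw + (2*w - z) dx ∧ dy ∧ dw + (3*x + 6*z) dy ∧ dz ∧ dw.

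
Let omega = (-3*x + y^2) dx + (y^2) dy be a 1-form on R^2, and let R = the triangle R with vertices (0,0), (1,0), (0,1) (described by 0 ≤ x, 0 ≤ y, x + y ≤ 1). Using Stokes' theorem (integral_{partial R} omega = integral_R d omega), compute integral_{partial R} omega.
integral_(partial R) omega = -1/3

Stokes: integral_partial_R omega = integral_R d omega with d omega = (∂Q/∂x - ∂P/∂y) dx ∧ dy.
  ∂Q/∂x = 0
  ∂P/∂y = 2*y
  integrand = ∂Q/∂x - ∂P/∂y = -2*y.
Integrating over R: integral_0^1 integral_0^{1-x} (-2*y) dy dx = -1/3.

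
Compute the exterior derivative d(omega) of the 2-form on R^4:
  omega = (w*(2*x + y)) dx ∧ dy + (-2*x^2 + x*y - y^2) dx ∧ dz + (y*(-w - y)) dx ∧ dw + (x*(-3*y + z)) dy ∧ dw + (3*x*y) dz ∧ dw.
d(omega) = (w + 2*x + z) dx ∧ dy ∧ dw + (-x + 2*y) dx ∧ dy ∧ dz + (2*x) dy ∧ dz ∧ dw + (3*y) dx ∧ dz ∧ dw

For a 2-form omega = sum_{i<j} g_{ij} dx_i ∧ dx_j, the exterior derivative is
  d(omega) = sum_{i<j} d(g_{ij}) ∧ dx_i ∧ dx_j = sum_{i<j, k} (∂g_{ij}/∂x_k) dx_k ∧ dx_i ∧ dx_j.
Expand each term, using dx_k ∧ dx_i ∧ dx_j = sgn(permutation) dx_{(a)} ∧ dx_{(b)} ∧ dx_{(c)} with (a < b < c) sorted:
  d(w*(2*x + y)) includes (∂/∂w)(w*(2*x + y)) dw = (2*x + y) dw, which multiplied by dx ∧ dy gives (2*x + y) dx ∧ dy ∧ dw
  d(-2*x^2 + x*y - y^2) includes (∂/∂y)(-2*x^2 + x*y - y^2) dy = (x - 2*y) dy, which multiplied by dx ∧ dz gives (-x + 2*y) dx ∧ dy ∧ dz
  d(y*(-w - y)) includes (∂/∂y)(y*(-w - y)) dy = (-w - 2*y) dy, which multiplied by dx ∧ dw gives (w + 2*y) dx ∧ dy ∧ dw
  d(x*(-3*y + z)) includes (∂/∂x)(x*(-3*y + z)) dx = (-3*y + z) dx, which multiplied by dy ∧ dw gives (-3*y + z) dx ∧ dy ∧ dw
  d(x*(-3*y + z)) includes (∂/∂z)(x*(-3*y + z)) dz = (x) dz, which multiplied by dy ∧ dw gives (-x) dy ∧ dz ∧ dw
  d(3*x*y) includes (∂/∂x)(3*x*y) dx = (3*y) dx, which multiplied by dz ∧ dw gives (3*y) dx ∧ dz ∧ dw
  d(3*x*y) includes (∂/∂y)(3*x*y) dy = (3*x) dy, which multiplied by dz ∧ dw gives (3*x) dy ∧ dz ∧ dw
Collecting like 3-forms: d(omega) = (w + 2*x + z) dx ∧ dy ∧ dw + (-x + 2*y) dx ∧ dy ∧ dz + (2*x) dy ∧ dz ∧ dw + (3*y) dx ∧ dz ∧ dw.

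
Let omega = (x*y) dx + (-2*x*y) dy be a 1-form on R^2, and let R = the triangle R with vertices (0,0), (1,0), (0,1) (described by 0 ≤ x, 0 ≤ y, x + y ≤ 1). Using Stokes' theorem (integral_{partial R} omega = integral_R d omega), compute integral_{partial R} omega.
integral_(partial R) omega = -1/2

Stokes: integral_partial_R omega = integral_R d omega with d omega = (∂Q/∂x - ∂P/∂y) dx ∧ dy.
  ∂Q/∂x = -2*y
  ∂P/∂y = x
  integrand = ∂Q/∂x - ∂P/∂y = -x - 2*y.
Integrating over R: integral_0^1 integral_0^{1-x} (-x - 2*y) dy dx = -1/2.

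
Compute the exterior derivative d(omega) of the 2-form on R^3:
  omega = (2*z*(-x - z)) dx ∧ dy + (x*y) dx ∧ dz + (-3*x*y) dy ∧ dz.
d(omega) = (-3*x - 3*y - 4*z) dx ∧ dy ∧ dz

For a 2-form omega = sum_{i<j} g_{ij} dx_i ∧ dx_j, the exterior derivative is
  d(omega) = sum_{i<j} d(g_{ij}) ∧ dx_i ∧ dx_j = sum_{i<j, k} (∂g_{ij}/∂x_k) dx_k ∧ dx_i ∧ dx_j.
Expand each term, using dx_k ∧ dx_i ∧ dx_j = sgn(permutation) dx_{(a)} ∧ dx_{(b)} ∧ dx_{(c)} with (a < b < c) sorted:
  d(2*z*(-x - z)) includes (∂/∂z)(2*z*(-x - z)) dz = (-2*x - 4*z) dz, which multiplied by dx ∧ dy gives (-2*x - 4*z) dx ∧ dy ∧ dz
  d(x*y) includes (∂/∂y)(x*y) dy = (x) dy, which multiplied by dx ∧ dz gives (-x) dx ∧ dy ∧ dz
  d(-3*x*y) includes (∂/∂x)(-3*x*y) dx = (-3*y) dx, which multiplied by dy ∧ dz gives (-3*y) dx ∧ dy ∧ dz
Collecting like 3-forms: d(omega) = (-3*x - 3*y - 4*z) dx ∧ dy ∧ dz.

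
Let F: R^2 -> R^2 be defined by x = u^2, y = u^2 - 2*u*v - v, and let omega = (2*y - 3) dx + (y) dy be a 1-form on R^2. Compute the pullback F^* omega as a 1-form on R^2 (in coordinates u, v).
F^* omega = (6*u^3 - 14*u^2*v + 4*u*v^2 - 6*u*v - 6*u + 2*v^2) du + (-2*u^3 + 4*u^2*v - u^2 + 4*u*v + v) dv

Using F^*(f dg) = (f ∘ F) d(g ∘ F), substitute each coordinate x_i by F_i(u, v) in f_i, and replace dx_i by d F_i = (∂F_i/∂u) du + (∂F_i/∂v) dv.
  For the x component: f_1(F) = 2*u^2 - 4*u*v - 2*v - 3; d F_1 = (2*u) du + (0) dv
  For the y component: f_2(F) = u^2 - 2*u*v - v; d F_2 = (2*u - 2*v) du + (-2*u - 1) dv
Combining and collecting du, dv coefficients:
  coeff of du: 6*u^3 - 14*u^2*v + 4*u*v^2 - 6*u*v - 6*u + 2*v^2
  coeff of dv: -2*u^3 + 4*u^2*v - u^2 + 4*u*v + v
F^* omega = (6*u^3 - 14*u^2*v + 4*u*v^2 - 6*u*v - 6*u + 2*v^2) du + (-2*u^3 + 4*u^2*v - u^2 + 4*u*v + v) dv.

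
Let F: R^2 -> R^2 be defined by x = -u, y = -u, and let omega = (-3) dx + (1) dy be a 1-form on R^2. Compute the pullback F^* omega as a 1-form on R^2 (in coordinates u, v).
F^* omega = (2) du

Using F^*(f dg) = (f ∘ F) d(g ∘ F), substitute each coordinate x_i by F_i(u, v) in f_i, and replace dx_i by d F_i = (∂F_i/∂u) du + (∂F_i/∂v) dv.
  For the x component: f_1(F) = -3; d F_1 = (-1) du + (0) dv
  For the y component: f_2(F) = 1; d F_2 = (-1) du + (0) dv
Combining and collecting du, dv coefficients:
  coeff of du: 2
  coeff of dv: 0
F^* omega = (2) du.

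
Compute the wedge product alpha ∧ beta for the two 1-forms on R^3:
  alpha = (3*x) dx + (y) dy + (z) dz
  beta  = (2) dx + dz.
alpha ∧ beta = (3*x - 2*z) dx ∧ dz + (-2*y) dx ∧ dy + (y) dy ∧ dz

Distribute the wedge, using dx_i ∧ dx_j = -dx_j ∧ dx_i and dx_i ∧ dx_i = 0. For each pair (i, j) with i < j, the coefficient of dx_i ∧ dx_j in alpha ∧ beta is (alpha_i * beta_j - alpha_j * beta_i). Collecting: alpha ∧ beta = (3*x - 2*z) dx ∧ dz + (-2*y) dx ∧ dy + (y) dy ∧ dz.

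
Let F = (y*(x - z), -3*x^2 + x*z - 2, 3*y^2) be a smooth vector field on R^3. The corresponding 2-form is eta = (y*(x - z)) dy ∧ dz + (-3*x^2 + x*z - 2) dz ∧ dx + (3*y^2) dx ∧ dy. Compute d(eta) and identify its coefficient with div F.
d(eta) = (y) dx ∧ dy ∧ dz; div F = y

For a 2-form in R^3 of the form above, applying d gives a 3-form with coefficient ∂P/∂x + ∂Q/∂y + ∂R/∂z:
  ∂P/∂x = y
  ∂Q/∂y = 0
  ∂R/∂z = 0
Sum = y, which is exactly div F.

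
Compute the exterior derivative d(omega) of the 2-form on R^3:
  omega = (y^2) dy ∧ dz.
d(omega) = 0

For a 2-form omega = sum_{i<j} g_{ij} dx_i ∧ dx_j, the exterior derivative is
  d(omega) = sum_{i<j} d(g_{ij}) ∧ dx_i ∧ dx_j = sum_{i<j, k} (∂g_{ij}/∂x_k) dx_k ∧ dx_i ∧ dx_j.
Expand each term, using dx_k ∧ dx_i ∧ dx_j = sgn(permutation) dx_{(a)} ∧ dx_{(b)} ∧ dx_{(c)} with (a < b < c) sorted:

Collecting like 3-forms: d(omega) = 0.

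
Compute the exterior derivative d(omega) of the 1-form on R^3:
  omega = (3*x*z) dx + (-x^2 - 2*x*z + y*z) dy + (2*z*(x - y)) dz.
d(omega) = (-2*x - 2*z) dx ∧ dy + (-3*x + 2*z) dx ∧ dz + (2*x - y - 2*z) dy ∧ dz

For a 1-form omega = sum_i f_i dx_i, the exterior derivative is
  d(omega) = sum_{i < j} (∂f_j/∂x_i - ∂f_i/∂x_j) dx_i ∧ dx_j.
  coefficient of dx ∧ dy: ∂f_2/∂x - ∂f_1/∂y = ∂(-x^2 - 2*x*z + y*z)/∂x - ∂(3*x*z)/∂y = -2*x - 2*z
  coefficient of dx ∧ dz: ∂f_3/∂x - ∂f_1/∂z = ∂(2*z*(x - y))/∂x - ∂(3*x*z)/∂z = -3*x + 2*z
  coefficient of dy ∧ dz: ∂f_3/∂y - ∂f_2/∂z = ∂(2*z*(x - y))/∂y - ∂(-x^2 - 2*x*z + y*z)/∂z = 2*x - y - 2*z
Assembling: d(omega) = (-2*x - 2*z) dx ∧ dy + (-3*x + 2*z) dx ∧ dz + (2*x - y - 2*z) dy ∧ dz.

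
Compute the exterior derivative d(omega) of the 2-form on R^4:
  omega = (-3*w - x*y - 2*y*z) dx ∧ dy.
d(omega) = (-2*y) dx ∧ dy ∧ dz + (-3) dx ∧ dy ∧ dw

For a 2-form omega = sum_{i<j} g_{ij} dx_i ∧ dx_j, the exterior derivative is
  d(omega) = sum_{i<j} d(g_{ij}) ∧ dx_i ∧ dx_j = sum_{i<j, k} (∂g_{ij}/∂x_k) dx_k ∧ dx_i ∧ dx_j.
Expand each term, using dx_k ∧ dx_i ∧ dx_j = sgn(permutation) dx_{(a)} ∧ dx_{(b)} ∧ dx_{(c)} with (a < b < c) sorted:
  d(-3*w - x*y - 2*y*z) includes (∂/∂z)(-3*w - x*y - 2*y*z) dz = (-2*y) dz, which multiplied by dx ∧ dy gives (-2*y) dx ∧ dy ∧ dz
  d(-3*w - x*y - 2*y*z) includes (∂/∂w)(-3*w - x*y - 2*y*z) dw = (-3) dw, which multiplied by dx ∧ dy gives (-3) dx ∧ dy ∧ dw
Collecting like 3-forms: d(omega) = (-2*y) dx ∧ dy ∧ dz + (-3) dx ∧ dy ∧ dw.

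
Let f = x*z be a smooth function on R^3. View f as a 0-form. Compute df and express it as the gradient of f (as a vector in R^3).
df = (z) dx + (0) dy + (x) dz; grad f = (z, 0, x)

For a 0-form f, d f = (∂f/∂x) dx + (∂f/∂y) dy + (∂f/∂z) dz. The components of the vector representation are exactly the entries of grad f in Cartesian coordinates:
  ∂f/∂x = z
  ∂f/∂y = 0
  ∂f/∂z = x.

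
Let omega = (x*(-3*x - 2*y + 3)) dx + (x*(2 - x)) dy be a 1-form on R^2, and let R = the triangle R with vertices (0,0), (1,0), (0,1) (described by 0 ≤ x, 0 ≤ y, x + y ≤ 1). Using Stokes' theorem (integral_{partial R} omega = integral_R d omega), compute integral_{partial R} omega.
integral_(partial R) omega = 1

Stokes: integral_partial_R omega = integral_R d omega with d omega = (∂Q/∂x - ∂P/∂y) dx ∧ dy.
  ∂Q/∂x = 2 - 2*x
  ∂P/∂y = -2*x
  integrand = ∂Q/∂x - ∂P/∂y = 2.
Integrating over R: integral_0^1 integral_0^{1-x} (2) dy dx = 1.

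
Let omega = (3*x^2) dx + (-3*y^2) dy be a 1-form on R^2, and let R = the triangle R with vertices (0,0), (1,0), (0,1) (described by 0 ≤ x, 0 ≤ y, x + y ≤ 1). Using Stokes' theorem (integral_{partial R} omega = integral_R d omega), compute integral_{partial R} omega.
integral_(partial R) omega = 0

Stokes: integral_partial_R omega = integral_R d omega with d omega = (∂Q/∂x - ∂P/∂y) dx ∧ dy.
  ∂Q/∂x = 0
  ∂P/∂y = 0
  integrand = ∂Q/∂x - ∂P/∂y = 0.
Integrating over R: integral_0^1 integral_0^{1-x} (0) dy dx = 0.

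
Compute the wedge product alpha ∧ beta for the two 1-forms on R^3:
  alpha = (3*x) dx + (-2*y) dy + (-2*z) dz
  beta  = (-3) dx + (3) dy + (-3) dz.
alpha ∧ beta = (9*x - 6*y) dx ∧ dy + (-9*x - 6*z) dx ∧ dz + (6*y + 6*z) dy ∧ dz

Distribute the wedge, using dx_i ∧ dx_j = -dx_j ∧ dx_i and dx_i ∧ dx_i = 0. For each pair (i, j) with i < j, the coefficient of dx_i ∧ dx_j in alpha ∧ beta is (alpha_i * beta_j - alpha_j * beta_i). Collecting: alpha ∧ beta = (9*x - 6*y) dx ∧ dy + (-9*x - 6*z) dx ∧ dz + (6*y + 6*z) dy ∧ dz.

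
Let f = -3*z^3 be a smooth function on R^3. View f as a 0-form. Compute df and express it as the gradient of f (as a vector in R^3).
df = (0) dx + (0) dy + (-9*z^2) dz; grad f = (0, 0, -9*z^2)

For a 0-form f, d f = (∂f/∂x) dx + (∂f/∂y) dy + (∂f/∂z) dz. The components of the vector representation are exactly the entries of grad f in Cartesian coordinates:
  ∂f/∂x = 0
  ∂f/∂y = 0
  ∂f/∂z = -9*z^2.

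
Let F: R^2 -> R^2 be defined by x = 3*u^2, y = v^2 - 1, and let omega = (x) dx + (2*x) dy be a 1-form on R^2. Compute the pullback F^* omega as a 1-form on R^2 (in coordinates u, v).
F^* omega = (18*u^3) du + (12*u^2*v) dv

Using F^*(f dg) = (f ∘ F) d(g ∘ F), substitute each coordinate x_i by F_i(u, v) in f_i, and replace dx_i by d F_i = (∂F_i/∂u) du + (∂F_i/∂v) dv.
  For the x component: f_1(F) = 3*u^2; d F_1 = (6*u) du + (0) dv
  For the y component: f_2(F) = 6*u^2; d F_2 = (0) du + (2*v) dv
Combining and collecting du, dv coefficients:
  coeff of du: 18*u^3
  coeff of dv: 12*u^2*v
F^* omega = (18*u^3) du + (12*u^2*v) dv.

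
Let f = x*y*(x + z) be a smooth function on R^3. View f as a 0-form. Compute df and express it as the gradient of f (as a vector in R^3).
df = (y*(2*x + z)) dx + (x*(x + z)) dy + (x*y) dz; grad f = (y*(2*x + z), x*(x + z), x*y)

For a 0-form f, d f = (∂f/∂x) dx + (∂f/∂y) dy + (∂f/∂z) dz. The components of the vector representation are exactly the entries of grad f in Cartesian coordinates:
  ∂f/∂x = y*(2*x + z)
  ∂f/∂y = x*(x + z)
  ∂f/∂z = x*y.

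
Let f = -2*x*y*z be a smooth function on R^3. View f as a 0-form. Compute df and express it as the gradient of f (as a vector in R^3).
df = (-2*y*z) dx + (-2*x*z) dy + (-2*x*y) dz; grad f = (-2*y*z, -2*x*z, -2*x*y)

For a 0-form f, d f = (∂f/∂x) dx + (∂f/∂y) dy + (∂f/∂z) dz. The components of the vector representation are exactly the entries of grad f in Cartesian coordinates:
  ∂f/∂x = -2*y*z
  ∂f/∂y = -2*x*z
  ∂f/∂z = -2*x*y.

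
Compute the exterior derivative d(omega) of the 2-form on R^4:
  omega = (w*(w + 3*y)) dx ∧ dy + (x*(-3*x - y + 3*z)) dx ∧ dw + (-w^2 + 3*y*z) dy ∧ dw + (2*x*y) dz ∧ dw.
d(omega) = (2*w + x + 3*y) dx ∧ dy ∧ dw + (-3*x + 2*y) dx ∧ dz ∧ dw + (2*x - 3*y) dy ∧ dz ∧ dw

For a 2-form omega = sum_{i<j} g_{ij} dx_i ∧ dx_j, the exterior derivative is
  d(omega) = sum_{i<j} d(g_{ij}) ∧ dx_i ∧ dx_j = sum_{i<j, k} (∂g_{ij}/∂x_k) dx_k ∧ dx_i ∧ dx_j.
Expand each term, using dx_k ∧ dx_i ∧ dx_j = sgn(permutation) dx_{(a)} ∧ dx_{(b)} ∧ dx_{(c)} with (a < b < c) sorted:
  d(w*(w + 3*y)) includes (∂/∂w)(w*(w + 3*y)) dw = (2*w + 3*y) dw, which multiplied by dx ∧ dy gives (2*w + 3*y) dx ∧ dy ∧ dw
  d(x*(-3*x - y + 3*z)) includes (∂/∂y)(x*(-3*x - y + 3*z)) dy = (-x) dy, which multiplied by dx ∧ dw gives (x) dx ∧ dy ∧ dw
  d(x*(-3*x - y + 3*z)) includes (∂/∂z)(x*(-3*x - y + 3*z)) dz = (3*x) dz, which multiplied by dx ∧ dw gives (-3*x) dx ∧ dz ∧ dw
  d(-w^2 + 3*y*z) includes (∂/∂z)(-w^2 + 3*y*z) dz = (3*y) dz, which multiplied by dy ∧ dw gives (-3*y) dy ∧ dz ∧ dw
  d(2*x*y) includes (∂/∂x)(2*x*y) dx = (2*y) dx, which multiplied by dz ∧ dw gives (2*y) dx ∧ dz ∧ dw
  d(2*x*y) includes (∂/∂y)(2*x*y) dy = (2*x) dy, which multiplied by dz ∧ dw gives (2*x) dy ∧ dz ∧ dw
Collecting like 3-forms: d(omega) = (2*w + x + 3*y) dx ∧ dy ∧ dw + (-3*x + 2*y) dx ∧ dz ∧ dw + (2*x - 3*y) dy ∧ dz ∧ dw.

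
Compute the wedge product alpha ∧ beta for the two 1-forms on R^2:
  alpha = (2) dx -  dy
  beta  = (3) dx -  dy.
alpha ∧ beta = (1) dx ∧ dy

Distribute the wedge, using dx_i ∧ dx_j = -dx_j ∧ dx_i and dx_i ∧ dx_i = 0. For each pair (i, j) with i < j, the coefficient of dx_i ∧ dx_j in alpha ∧ beta is (alpha_i * beta_j - alpha_j * beta_i). Collecting: alpha ∧ beta = (1) dx ∧ dy.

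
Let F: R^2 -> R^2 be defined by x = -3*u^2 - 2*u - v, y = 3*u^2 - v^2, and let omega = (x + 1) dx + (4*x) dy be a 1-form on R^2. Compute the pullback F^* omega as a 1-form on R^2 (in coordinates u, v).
F^* omega = (-54*u^3 - 30*u^2 - 18*u*v - 2*u + 2*v - 2) du + (24*u^2*v + 3*u^2 + 16*u*v + 2*u + 8*v^2 + v - 1) dv

Using F^*(f dg) = (f ∘ F) d(g ∘ F), substitute each coordinate x_i by F_i(u, v) in f_i, and replace dx_i by d F_i = (∂F_i/∂u) du + (∂F_i/∂v) dv.
  For the x component: f_1(F) = -3*u^2 - 2*u - v + 1; d F_1 = (-6*u - 2) du + (-1) dv
  For the y component: f_2(F) = -12*u^2 - 8*u - 4*v; d F_2 = (6*u) du + (-2*v) dv
Combining and collecting du, dv coefficients:
  coeff of du: -54*u^3 - 30*u^2 - 18*u*v - 2*u + 2*v - 2
  coeff of dv: 24*u^2*v + 3*u^2 + 16*u*v + 2*u + 8*v^2 + v - 1
F^* omega = (-54*u^3 - 30*u^2 - 18*u*v - 2*u + 2*v - 2) du + (24*u^2*v + 3*u^2 + 16*u*v + 2*u + 8*v^2 + v - 1) dv.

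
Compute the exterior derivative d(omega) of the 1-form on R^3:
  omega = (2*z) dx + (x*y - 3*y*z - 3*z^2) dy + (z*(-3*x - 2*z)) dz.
d(omega) = (y) dx ∧ dy + (-3*z - 2) dx ∧ dz + (3*y + 6*z) dy ∧ dz

For a 1-form omega = sum_i f_i dx_i, the exterior derivative is
  d(omega) = sum_{i < j} (∂f_j/∂x_i - ∂f_i/∂x_j) dx_i ∧ dx_j.
  coefficient of dx ∧ dy: ∂f_2/∂x - ∂f_1/∂y = ∂(x*y - 3*y*z - 3*z^2)/∂x - ∂(2*z)/∂y = y
  coefficient of dx ∧ dz: ∂f_3/∂x - ∂f_1/∂z = ∂(z*(-3*x - 2*z))/∂x - ∂(2*z)/∂z = -3*z - 2
  coefficient of dy ∧ dz: ∂f_3/∂y - ∂f_2/∂z = ∂(z*(-3*x - 2*z))/∂y - ∂(x*y - 3*y*z - 3*z^2)/∂z = 3*y + 6*z
Assembling: d(omega) = (y) dx ∧ dy + (-3*z - 2) dx ∧ dz + (3*y + 6*z) dy ∧ dz.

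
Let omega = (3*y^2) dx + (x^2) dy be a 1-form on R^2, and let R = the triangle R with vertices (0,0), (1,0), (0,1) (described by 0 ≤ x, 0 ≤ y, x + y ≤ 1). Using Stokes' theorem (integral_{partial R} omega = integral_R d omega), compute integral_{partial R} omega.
integral_(partial R) omega = -2/3

Stokes: integral_partial_R omega = integral_R d omega with d omega = (∂Q/∂x - ∂P/∂y) dx ∧ dy.
  ∂Q/∂x = 2*x
  ∂P/∂y = 6*y
  integrand = ∂Q/∂x - ∂P/∂y = 2*x - 6*y.
Integrating over R: integral_0^1 integral_0^{1-x} (2*x - 6*y) dy dx = -2/3.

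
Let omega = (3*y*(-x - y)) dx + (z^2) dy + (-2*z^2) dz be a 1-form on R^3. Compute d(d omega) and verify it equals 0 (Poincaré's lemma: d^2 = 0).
d(d omega) = 0

Step 1: d omega = sum_{i<j} (∂f_j/∂x_i - ∂f_i/∂x_j) dx_i ∧ dx_j:
  coeff of dx ∧ dy: 3*x + 6*y
  coeff of dx ∧ dz: 0
  coeff of dy ∧ dz: -2*z
Step 2: Apply d again to each 2-form coefficient. The only possible 3-form in R^3 is dx ∧ dy ∧ dz, with coefficient
  ∂(coeff of dy∧dz)/∂x - ∂(coeff of dx∧dz)/∂y + ∂(coeff of dx∧dy)/∂z
  = ∂/∂x (-2*z) - ∂/∂y (0) + ∂/∂z (3*x + 6*y).
Each of these terms simplifies to sums of mixed partials that cancel in pairs. The result is 0 (by equality of mixed partials for smooth functions — Schwarz / Clairaut).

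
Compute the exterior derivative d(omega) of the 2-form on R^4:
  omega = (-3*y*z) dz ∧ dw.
d(omega) = (-3*z) dy ∧ dz ∧ dw

For a 2-form omega = sum_{i<j} g_{ij} dx_i ∧ dx_j, the exterior derivative is
  d(omega) = sum_{i<j} d(g_{ij}) ∧ dx_i ∧ dx_j = sum_{i<j, k} (∂g_{ij}/∂x_k) dx_k ∧ dx_i ∧ dx_j.
Expand each term, using dx_k ∧ dx_i ∧ dx_j = sgn(permutation) dx_{(a)} ∧ dx_{(b)} ∧ dx_{(c)} with (a < b < c) sorted:
  d(-3*y*z) includes (∂/∂y)(-3*y*z) dy = (-3*z) dy, which multiplied by dz ∧ dw gives (-3*z) dy ∧ dz ∧ dw
Collecting like 3-forms: d(omega) = (-3*z) dy ∧ dz ∧ dw.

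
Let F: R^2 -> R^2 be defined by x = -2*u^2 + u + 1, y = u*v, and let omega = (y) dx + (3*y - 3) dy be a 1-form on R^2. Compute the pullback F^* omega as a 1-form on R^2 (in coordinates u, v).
F^* omega = (v*(-4*u^2 + 3*u*v + u - 3)) du + (3*u*(u*v - 1)) dv

Using F^*(f dg) = (f ∘ F) d(g ∘ F), substitute each coordinate x_i by F_i(u, v) in f_i, and replace dx_i by d F_i = (∂F_i/∂u) du + (∂F_i/∂v) dv.
  For the x component: f_1(F) = u*v; d F_1 = (1 - 4*u) du + (0) dv
  For the y component: f_2(F) = 3*u*v - 3; d F_2 = (v) du + (u) dv
Combining and collecting du, dv coefficients:
  coeff of du: v*(-4*u^2 + 3*u*v + u - 3)
  coeff of dv: 3*u*(u*v - 1)
F^* omega = (v*(-4*u^2 + 3*u*v + u - 3)) du + (3*u*(u*v - 1)) dv.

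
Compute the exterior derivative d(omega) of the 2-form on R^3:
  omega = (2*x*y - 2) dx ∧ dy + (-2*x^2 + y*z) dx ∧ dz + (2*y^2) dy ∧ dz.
d(omega) = (-z) dx ∧ dy ∧ dz

For a 2-form omega = sum_{i<j} g_{ij} dx_i ∧ dx_j, the exterior derivative is
  d(omega) = sum_{i<j} d(g_{ij}) ∧ dx_i ∧ dx_j = sum_{i<j, k} (∂g_{ij}/∂x_k) dx_k ∧ dx_i ∧ dx_j.
Expand each term, using dx_k ∧ dx_i ∧ dx_j = sgn(permutation) dx_{(a)} ∧ dx_{(b)} ∧ dx_{(c)} with (a < b < c) sorted:
  d(-2*x^2 + y*z) includes (∂/∂y)(-2*x^2 + y*z) dy = (z) dy, which multiplied by dx ∧ dz gives (-z) dx ∧ dy ∧ dz
Collecting like 3-forms: d(omega) = (-z) dx ∧ dy ∧ dz.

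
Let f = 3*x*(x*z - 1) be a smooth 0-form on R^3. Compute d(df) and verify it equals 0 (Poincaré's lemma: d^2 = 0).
d(df) = 0

Step 1: df = sum_i (∂f/∂x_i) dx_i = (6*x*z - 3) dx + (0) dy + (3*x^2) dz.
Step 2: Apply d again. Using the 1-form formula, the coefficient of dx ∧ dy in d(df) is ∂^2 f/∂x ∂y - ∂^2 f/∂y ∂x = (0) - (0) = 0 (equality of mixed partials for smooth f).
Similarly for dx ∧ dz and dy ∧ dz — all coefficients vanish. So d(df) = 0.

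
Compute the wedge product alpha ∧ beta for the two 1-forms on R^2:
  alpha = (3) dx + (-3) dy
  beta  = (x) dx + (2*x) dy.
alpha ∧ beta = (9*x) dx ∧ dy

Distribute the wedge, using dx_i ∧ dx_j = -dx_j ∧ dx_i and dx_i ∧ dx_i = 0. For each pair (i, j) with i < j, the coefficient of dx_i ∧ dx_j in alpha ∧ beta is (alpha_i * beta_j - alpha_j * beta_i). Collecting: alpha ∧ beta = (9*x) dx ∧ dy.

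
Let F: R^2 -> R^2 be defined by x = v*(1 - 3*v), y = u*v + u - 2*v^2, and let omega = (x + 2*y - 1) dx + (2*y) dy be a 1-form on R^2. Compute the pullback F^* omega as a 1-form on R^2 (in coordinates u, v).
F^* omega = (2*u*v^2 + 4*u*v + 2*u - 4*v^3 - 4*v^2) du + (2*u^2*v + 2*u^2 - 24*u*v^2 - 18*u*v + 2*u + 58*v^3 - 13*v^2 + 7*v - 1) dv

Using F^*(f dg) = (f ∘ F) d(g ∘ F), substitute each coordinate x_i by F_i(u, v) in f_i, and replace dx_i by d F_i = (∂F_i/∂u) du + (∂F_i/∂v) dv.
  For the x component: f_1(F) = 2*u*v + 2*u - 7*v^2 + v - 1; d F_1 = (0) du + (1 - 6*v) dv
  For the y component: f_2(F) = 2*u*v + 2*u - 4*v^2; d F_2 = (v + 1) du + (u - 4*v) dv
Combining and collecting du, dv coefficients:
  coeff of du: 2*u*v^2 + 4*u*v + 2*u - 4*v^3 - 4*v^2
  coeff of dv: 2*u^2*v + 2*u^2 - 24*u*v^2 - 18*u*v + 2*u + 58*v^3 - 13*v^2 + 7*v - 1
F^* omega = (2*u*v^2 + 4*u*v + 2*u - 4*v^3 - 4*v^2) du + (2*u^2*v + 2*u^2 - 24*u*v^2 - 18*u*v + 2*u + 58*v^3 - 13*v^2 + 7*v - 1) dv.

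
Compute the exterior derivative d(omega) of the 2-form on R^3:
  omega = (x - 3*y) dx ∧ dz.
d(omega) = (3) dx ∧ dy ∧ dz

For a 2-form omega = sum_{i<j} g_{ij} dx_i ∧ dx_j, the exterior derivative is
  d(omega) = sum_{i<j} d(g_{ij}) ∧ dx_i ∧ dx_j = sum_{i<j, k} (∂g_{ij}/∂x_k) dx_k ∧ dx_i ∧ dx_j.
Expand each term, using dx_k ∧ dx_i ∧ dx_j = sgn(permutation) dx_{(a)} ∧ dx_{(b)} ∧ dx_{(c)} with (a < b < c) sorted:
  d(x - 3*y) includes (∂/∂y)(x - 3*y) dy = (-3) dy, which multiplied by dx ∧ dz gives (3) dx ∧ dy ∧ dz
Collecting like 3-forms: d(omega) = (3) dx ∧ dy ∧ dz.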